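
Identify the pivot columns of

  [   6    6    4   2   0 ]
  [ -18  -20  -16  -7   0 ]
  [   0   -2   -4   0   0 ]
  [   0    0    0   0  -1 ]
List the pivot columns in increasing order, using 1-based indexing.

1, 2, 4, 5

R1 -> 1/6·R1
  [   1    1  2/3  1/3   0 ]
  [ -18  -20  -16   -7   0 ]
  [   0   -2   -4    0   0 ]
  [   0    0    0    0  -1 ]
R2 -> R2 + 18·R1
  [ 1   1  2/3  1/3   0 ]
  [ 0  -2   -4   -1   0 ]
  [ 0  -2   -4    0   0 ]
  [ 0   0    0    0  -1 ]
R2 -> -1/2·R2
  [ 1   1  2/3  1/3   0 ]
  [ 0   1    2  1/2   0 ]
  [ 0  -2   -4    0   0 ]
  [ 0   0    0    0  -1 ]
R3 -> R3 + 2·R2
  [ 1  1  2/3  1/3   0 ]
  [ 0  1    2  1/2   0 ]
  [ 0  0    0    1   0 ]
  [ 0  0    0    0  -1 ]
R4 -> -1·R4
  [ 1  1  2/3  1/3  0 ]
  [ 0  1    2  1/2  0 ]
  [ 0  0    0    1  0 ]
  [ 0  0    0    0  1 ]
R2 -> R2 − 1/2·R3
  [ 1  1  2/3  1/3  0 ]
  [ 0  1    2    0  0 ]
  [ 0  0    0    1  0 ]
  [ 0  0    0    0  1 ]
R1 -> R1 − 1/3·R3
  [ 1  1  2/3  0  0 ]
  [ 0  1    2  0  0 ]
  [ 0  0    0  1  0 ]
  [ 0  0    0  0  1 ]
R1 -> R1 − R2
  [ 1  0  -4/3  0  0 ]
  [ 0  1     2  0  0 ]
  [ 0  0     0  1  0 ]
  [ 0  0     0  0  1 ]
Pivot columns are the columns containing a leading 1.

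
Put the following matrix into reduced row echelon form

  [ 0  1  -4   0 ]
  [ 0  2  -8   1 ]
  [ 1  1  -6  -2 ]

[[1, 0, -2, 0], [0, 1, -4, 0], [0, 0, 0, 1]]

R1 <-> R3
  [ 1  1  -6  -2 ]
  [ 0  2  -8   1 ]
  [ 0  1  -4   0 ]
R2 → 1/2·R2
  [ 1  1  -6   -2 ]
  [ 0  1  -4  1/2 ]
  [ 0  1  -4    0 ]
R3 → R3 − R2
  [ 1  1  -6    -2 ]
  [ 0  1  -4   1/2 ]
  [ 0  0   0  -1/2 ]
R3 → -2·R3
  [ 1  1  -6   -2 ]
  [ 0  1  -4  1/2 ]
  [ 0  0   0    1 ]
R2 → R2 − 1/2·R3
  [ 1  1  -6  -2 ]
  [ 0  1  -4   0 ]
  [ 0  0   0   1 ]
R1 → R1 + 2·R3
  [ 1  1  -6  0 ]
  [ 0  1  -4  0 ]
  [ 0  0   0  1 ]
R1 → R1 − R2
  [ 1  0  -2  0 ]
  [ 0  1  -4  0 ]
  [ 0  0   0  1 ]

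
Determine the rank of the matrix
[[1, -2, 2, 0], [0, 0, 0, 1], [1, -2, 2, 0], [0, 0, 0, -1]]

rank = 2

Subtract R1 from R3.
  [ 1  -2  2   0 ]
  [ 0   0  0   1 ]
  [ 0   0  0   0 ]
  [ 0   0  0  -1 ]
Add R2 to R4.
  [ 1  -2  2  0 ]
  [ 0   0  0  1 ]
  [ 0   0  0  0 ]
  [ 0   0  0  0 ]
The reduced form has 2 nonzero rows.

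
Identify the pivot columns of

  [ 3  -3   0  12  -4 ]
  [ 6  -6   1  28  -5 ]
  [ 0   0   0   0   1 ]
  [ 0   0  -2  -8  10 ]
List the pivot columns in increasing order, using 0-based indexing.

Multiply r1 by 1/3.
  [ 1  -1   0   4  -4/3 ]
  [ 6  -6   1  28    -5 ]
  [ 0   0   0   0     1 ]
  [ 0   0  -2  -8    10 ]
Subtract 6 times r1 from r2.
  [ 1  -1   0   4  -4/3 ]
  [ 0   0   1   4     3 ]
  [ 0   0   0   0     1 ]
  [ 0   0  -2  -8    10 ]
Add 2 times r2 to r4.
  [ 1  -1  0  4  -4/3 ]
  [ 0   0  1  4     3 ]
  [ 0   0  0  0     1 ]
  [ 0   0  0  0    16 ]
Subtract 16 times r3 from r4.
  [ 1  -1  0  4  -4/3 ]
  [ 0   0  1  4     3 ]
  [ 0   0  0  0     1 ]
  [ 0   0  0  0     0 ]
Subtract 3 times r3 from r2.
  [ 1  -1  0  4  -4/3 ]
  [ 0   0  1  4     0 ]
  [ 0   0  0  0     1 ]
  [ 0   0  0  0     0 ]
Add 4/3 times r3 to r1.
  [ 1  -1  0  4  0 ]
  [ 0   0  1  4  0 ]
  [ 0   0  0  0  1 ]
  [ 0   0  0  0  0 ]
Pivot columns are the columns containing a leading 1.

0, 2, 4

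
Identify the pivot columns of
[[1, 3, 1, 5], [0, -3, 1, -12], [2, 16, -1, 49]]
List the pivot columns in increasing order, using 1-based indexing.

Subtract 2 times r1 from r3.
Multiply r2 by -1/3.
Subtract 10 times r2 from r3.
Multiply r3 by 3.
Add 1/3 times r3 to r2.
Subtract r3 from r1.
Subtract 3 times r2 from r1.
Pivot columns are the columns containing a leading 1.

1, 2, 3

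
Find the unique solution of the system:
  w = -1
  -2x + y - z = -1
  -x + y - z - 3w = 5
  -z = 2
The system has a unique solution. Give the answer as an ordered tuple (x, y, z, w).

Form the augmented matrix and row-reduce:
  [  0  0   0   1  |  -1 ]
  [ -2  1  -1   0  |  -1 ]
  [ -1  1  -1  -3  |   5 ]
  [  0  0  -1   0  |   2 ]
R1 ↔ R2
  [ -2  1  -1   0  |  -1 ]
  [  0  0   0   1  |  -1 ]
  [ -1  1  -1  -3  |   5 ]
  [  0  0  -1   0  |   2 ]
R1 ← -1/2·R1
  [  1  -1/2  1/2   0  |  1/2 ]
  [  0     0    0   1  |   -1 ]
  [ -1     1   -1  -3  |    5 ]
  [  0     0   -1   0  |    2 ]
R3 ← R3 + R1
  [ 1  -1/2   1/2   0  |   1/2 ]
  [ 0     0     0   1  |    -1 ]
  [ 0   1/2  -1/2  -3  |  11/2 ]
  [ 0     0    -1   0  |     2 ]
R2 ↔ R3
  [ 1  -1/2   1/2   0  |   1/2 ]
  [ 0   1/2  -1/2  -3  |  11/2 ]
  [ 0     0     0   1  |    -1 ]
  [ 0     0    -1   0  |     2 ]
R2 ← 2·R2
  [ 1  -1/2  1/2   0  |  1/2 ]
  [ 0     1   -1  -6  |   11 ]
  [ 0     0    0   1  |   -1 ]
  [ 0     0   -1   0  |    2 ]
R3 ↔ R4
  [ 1  -1/2  1/2   0  |  1/2 ]
  [ 0     1   -1  -6  |   11 ]
  [ 0     0   -1   0  |    2 ]
  [ 0     0    0   1  |   -1 ]
R3 ← -1·R3
  [ 1  -1/2  1/2   0  |  1/2 ]
  [ 0     1   -1  -6  |   11 ]
  [ 0     0    1   0  |   -2 ]
  [ 0     0    0   1  |   -1 ]
R2 ← R2 + 6·R4
  [ 1  -1/2  1/2  0  |  1/2 ]
  [ 0     1   -1  0  |    5 ]
  [ 0     0    1  0  |   -2 ]
  [ 0     0    0  1  |   -1 ]
R2 ← R2 + R3
  [ 1  -1/2  1/2  0  |  1/2 ]
  [ 0     1    0  0  |    3 ]
  [ 0     0    1  0  |   -2 ]
  [ 0     0    0  1  |   -1 ]
R1 ← R1 − 1/2·R3
  [ 1  -1/2  0  0  |  3/2 ]
  [ 0     1  0  0  |    3 ]
  [ 0     0  1  0  |   -2 ]
  [ 0     0  0  1  |   -1 ]
R1 ← R1 + 1/2·R2
  [ 1  0  0  0  |   3 ]
  [ 0  1  0  0  |   3 ]
  [ 0  0  1  0  |  -2 ]
  [ 0  0  0  1  |  -1 ]
Reading off the last column: x = 3, y = 3, z = -2, w = -1.

(3, 3, -2, -1)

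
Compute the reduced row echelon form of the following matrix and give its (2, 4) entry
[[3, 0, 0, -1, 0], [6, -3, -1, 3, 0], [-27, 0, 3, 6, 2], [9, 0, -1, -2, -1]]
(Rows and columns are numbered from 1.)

R1 ← 1/3·R1
  [   1   0   0  -1/3   0 ]
  [   6  -3  -1     3   0 ]
  [ -27   0   3     6   2 ]
  [   9   0  -1    -2  -1 ]
R2 ← R2 − 6·R1
  [   1   0   0  -1/3   0 ]
  [   0  -3  -1     5   0 ]
  [ -27   0   3     6   2 ]
  [   9   0  -1    -2  -1 ]
R3 ← R3 + 27·R1
  [ 1   0   0  -1/3   0 ]
  [ 0  -3  -1     5   0 ]
  [ 0   0   3    -3   2 ]
  [ 9   0  -1    -2  -1 ]
R4 ← R4 − 9·R1
  [ 1   0   0  -1/3   0 ]
  [ 0  -3  -1     5   0 ]
  [ 0   0   3    -3   2 ]
  [ 0   0  -1     1  -1 ]
R2 ← -1/3·R2
  [ 1  0    0  -1/3   0 ]
  [ 0  1  1/3  -5/3   0 ]
  [ 0  0    3    -3   2 ]
  [ 0  0   -1     1  -1 ]
R3 ← 1/3·R3
  [ 1  0    0  -1/3    0 ]
  [ 0  1  1/3  -5/3    0 ]
  [ 0  0    1    -1  2/3 ]
  [ 0  0   -1     1   -1 ]
R4 ← R4 + R3
  [ 1  0    0  -1/3     0 ]
  [ 0  1  1/3  -5/3     0 ]
  [ 0  0    1    -1   2/3 ]
  [ 0  0    0     0  -1/3 ]
R4 ← -3·R4
  [ 1  0    0  -1/3    0 ]
  [ 0  1  1/3  -5/3    0 ]
  [ 0  0    1    -1  2/3 ]
  [ 0  0    0     0    1 ]
R3 ← R3 − 2/3·R4
  [ 1  0    0  -1/3  0 ]
  [ 0  1  1/3  -5/3  0 ]
  [ 0  0    1    -1  0 ]
  [ 0  0    0     0  1 ]
R2 ← R2 − 1/3·R3
  [ 1  0  0  -1/3  0 ]
  [ 0  1  0  -4/3  0 ]
  [ 0  0  1    -1  0 ]
  [ 0  0  0     0  1 ]

-4/3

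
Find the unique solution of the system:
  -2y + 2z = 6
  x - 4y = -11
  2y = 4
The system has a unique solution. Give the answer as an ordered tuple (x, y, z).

Form the augmented matrix and row-reduce:
  [ 0  -2  2  |    6 ]
  [ 1  -4  0  |  -11 ]
  [ 0   2  0  |    4 ]
r1 <-> r2
  [ 1  -4  0  |  -11 ]
  [ 0  -2  2  |    6 ]
  [ 0   2  0  |    4 ]
r2 → -1/2·r2
  [ 1  -4   0  |  -11 ]
  [ 0   1  -1  |   -3 ]
  [ 0   2   0  |    4 ]
r3 → r3 − 2·r2
  [ 1  -4   0  |  -11 ]
  [ 0   1  -1  |   -3 ]
  [ 0   0   2  |   10 ]
r3 → 1/2·r3
  [ 1  -4   0  |  -11 ]
  [ 0   1  -1  |   -3 ]
  [ 0   0   1  |    5 ]
r2 → r2 + r3
  [ 1  -4  0  |  -11 ]
  [ 0   1  0  |    2 ]
  [ 0   0  1  |    5 ]
r1 → r1 + 4·r2
  [ 1  0  0  |  -3 ]
  [ 0  1  0  |   2 ]
  [ 0  0  1  |   5 ]
Reading off the last column: x = -3, y = 2, z = 5.

(-3, 2, 5)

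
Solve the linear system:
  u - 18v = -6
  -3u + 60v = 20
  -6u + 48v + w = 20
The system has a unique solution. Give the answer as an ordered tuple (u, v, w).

Form the augmented matrix and row-reduce:
  [  1  -18  0  |  -6 ]
  [ -3   60  0  |  20 ]
  [ -6   48  1  |  20 ]
Add 3 times R1 to R2.
  [  1  -18  0  |  -6 ]
  [  0    6  0  |   2 ]
  [ -6   48  1  |  20 ]
Add 6 times R1 to R3.
  [ 1  -18  0  |   -6 ]
  [ 0    6  0  |    2 ]
  [ 0  -60  1  |  -16 ]
Multiply R2 by 1/6.
  [ 1  -18  0  |   -6 ]
  [ 0    1  0  |  1/3 ]
  [ 0  -60  1  |  -16 ]
Add 60 times R2 to R3.
  [ 1  -18  0  |   -6 ]
  [ 0    1  0  |  1/3 ]
  [ 0    0  1  |    4 ]
Add 18 times R2 to R1.
  [ 1  0  0  |    0 ]
  [ 0  1  0  |  1/3 ]
  [ 0  0  1  |    4 ]
Reading off the last column: u = 0, v = 1/3, w = 4.

(0, 1/3, 4)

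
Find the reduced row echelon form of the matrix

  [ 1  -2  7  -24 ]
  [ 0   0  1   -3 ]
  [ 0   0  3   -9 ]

[[1, -2, 0, -3], [0, 0, 1, -3], [0, 0, 0, 0]]

ρ3 -> ρ3 − 3·ρ2
  [ 1  -2  7  -24 ]
  [ 0   0  1   -3 ]
  [ 0   0  0    0 ]
ρ1 -> ρ1 − 7·ρ2
  [ 1  -2  0  -3 ]
  [ 0   0  1  -3 ]
  [ 0   0  0   0 ]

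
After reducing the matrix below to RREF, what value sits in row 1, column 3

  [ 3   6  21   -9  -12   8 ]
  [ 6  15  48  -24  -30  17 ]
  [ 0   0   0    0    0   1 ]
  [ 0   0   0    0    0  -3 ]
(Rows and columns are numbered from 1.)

3

R1 → 1/3·R1
  [ 1   2   7   -3   -4  8/3 ]
  [ 6  15  48  -24  -30   17 ]
  [ 0   0   0    0    0    1 ]
  [ 0   0   0    0    0   -3 ]
R2 → R2 − 6·R1
  [ 1  2  7  -3  -4  8/3 ]
  [ 0  3  6  -6  -6    1 ]
  [ 0  0  0   0   0    1 ]
  [ 0  0  0   0   0   -3 ]
R2 → 1/3·R2
  [ 1  2  7  -3  -4  8/3 ]
  [ 0  1  2  -2  -2  1/3 ]
  [ 0  0  0   0   0    1 ]
  [ 0  0  0   0   0   -3 ]
R4 → R4 + 3·R3
  [ 1  2  7  -3  -4  8/3 ]
  [ 0  1  2  -2  -2  1/3 ]
  [ 0  0  0   0   0    1 ]
  [ 0  0  0   0   0    0 ]
R2 → R2 − 1/3·R3
  [ 1  2  7  -3  -4  8/3 ]
  [ 0  1  2  -2  -2    0 ]
  [ 0  0  0   0   0    1 ]
  [ 0  0  0   0   0    0 ]
R1 → R1 − 8/3·R3
  [ 1  2  7  -3  -4  0 ]
  [ 0  1  2  -2  -2  0 ]
  [ 0  0  0   0   0  1 ]
  [ 0  0  0   0   0  0 ]
R1 → R1 − 2·R2
  [ 1  0  3   1   0  0 ]
  [ 0  1  2  -2  -2  0 ]
  [ 0  0  0   0   0  1 ]
  [ 0  0  0   0   0  0 ]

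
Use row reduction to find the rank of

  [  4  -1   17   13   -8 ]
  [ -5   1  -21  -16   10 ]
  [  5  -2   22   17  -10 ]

r1 → 1/4·r1
  [  1  -1/4  17/4  13/4   -2 ]
  [ -5     1   -21   -16   10 ]
  [  5    -2    22    17  -10 ]
r2 → r2 + 5·r1
  [ 1  -1/4  17/4  13/4   -2 ]
  [ 0  -1/4   1/4   1/4    0 ]
  [ 5    -2    22    17  -10 ]
r3 → r3 − 5·r1
  [ 1  -1/4  17/4  13/4  -2 ]
  [ 0  -1/4   1/4   1/4   0 ]
  [ 0  -3/4   3/4   3/4   0 ]
r2 → -4·r2
  [ 1  -1/4  17/4  13/4  -2 ]
  [ 0     1    -1    -1   0 ]
  [ 0  -3/4   3/4   3/4   0 ]
r3 → r3 + 3/4·r2
  [ 1  -1/4  17/4  13/4  -2 ]
  [ 0     1    -1    -1   0 ]
  [ 0     0     0     0   0 ]
r1 → r1 + 1/4·r2
  [ 1  0   4   3  -2 ]
  [ 0  1  -1  -1   0 ]
  [ 0  0   0   0   0 ]
The reduced form has 2 nonzero rows.

rank = 2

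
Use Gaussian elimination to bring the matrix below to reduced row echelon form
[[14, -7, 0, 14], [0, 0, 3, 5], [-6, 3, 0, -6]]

[[1, -1/2, 0, 1], [0, 0, 1, 5/3], [0, 0, 0, 0]]

R1 ← 1/14·R1
R3 ← R3 + 6·R1
R2 ← 1/3·R2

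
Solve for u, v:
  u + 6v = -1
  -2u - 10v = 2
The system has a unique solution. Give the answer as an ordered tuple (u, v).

(-1, 0)

Form the augmented matrix and row-reduce:
  [  1    6  |  -1 ]
  [ -2  -10  |   2 ]
Add 2 times r1 to r2.
Multiply r2 by 1/2.
Subtract 6 times r2 from r1.
Reading off the last column: u = -1, v = 0.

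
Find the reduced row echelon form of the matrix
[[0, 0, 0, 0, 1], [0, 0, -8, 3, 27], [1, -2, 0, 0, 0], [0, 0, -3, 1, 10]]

[[1, -2, 0, 0, 0], [0, 0, 1, 0, 0], [0, 0, 0, 1, 0], [0, 0, 0, 0, 1]]

ρ1 <-> ρ3
  [ 1  -2   0  0   0 ]
  [ 0   0  -8  3  27 ]
  [ 0   0   0  0   1 ]
  [ 0   0  -3  1  10 ]
ρ2 -> -1/8·ρ2
  [ 1  -2   0     0      0 ]
  [ 0   0   1  -3/8  -27/8 ]
  [ 0   0   0     0      1 ]
  [ 0   0  -3     1     10 ]
ρ4 -> ρ4 + 3·ρ2
  [ 1  -2  0     0      0 ]
  [ 0   0  1  -3/8  -27/8 ]
  [ 0   0  0     0      1 ]
  [ 0   0  0  -1/8   -1/8 ]
ρ3 <-> ρ4
  [ 1  -2  0     0      0 ]
  [ 0   0  1  -3/8  -27/8 ]
  [ 0   0  0  -1/8   -1/8 ]
  [ 0   0  0     0      1 ]
ρ3 -> -8·ρ3
  [ 1  -2  0     0      0 ]
  [ 0   0  1  -3/8  -27/8 ]
  [ 0   0  0     1      1 ]
  [ 0   0  0     0      1 ]
ρ3 -> ρ3 − ρ4
  [ 1  -2  0     0      0 ]
  [ 0   0  1  -3/8  -27/8 ]
  [ 0   0  0     1      0 ]
  [ 0   0  0     0      1 ]
ρ2 -> ρ2 + 27/8·ρ4
  [ 1  -2  0     0  0 ]
  [ 0   0  1  -3/8  0 ]
  [ 0   0  0     1  0 ]
  [ 0   0  0     0  1 ]
ρ2 -> ρ2 + 3/8·ρ3
  [ 1  -2  0  0  0 ]
  [ 0   0  1  0  0 ]
  [ 0   0  0  1  0 ]
  [ 0   0  0  0  1 ]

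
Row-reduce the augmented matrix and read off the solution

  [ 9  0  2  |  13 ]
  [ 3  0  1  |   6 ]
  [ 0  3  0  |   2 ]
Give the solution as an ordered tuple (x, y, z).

(1/3, 2/3, 5)

ρ1 -> 1/9·ρ1
  [ 1  0  2/9  |  13/9 ]
  [ 3  0    1  |     6 ]
  [ 0  3    0  |     2 ]
ρ2 -> ρ2 − 3·ρ1
  [ 1  0  2/9  |  13/9 ]
  [ 0  0  1/3  |   5/3 ]
  [ 0  3    0  |     2 ]
ρ2 <-> ρ3
  [ 1  0  2/9  |  13/9 ]
  [ 0  3    0  |     2 ]
  [ 0  0  1/3  |   5/3 ]
ρ2 -> 1/3·ρ2
  [ 1  0  2/9  |  13/9 ]
  [ 0  1    0  |   2/3 ]
  [ 0  0  1/3  |   5/3 ]
ρ3 -> 3·ρ3
  [ 1  0  2/9  |  13/9 ]
  [ 0  1    0  |   2/3 ]
  [ 0  0    1  |     5 ]
ρ1 -> ρ1 − 2/9·ρ3
  [ 1  0  0  |  1/3 ]
  [ 0  1  0  |  2/3 ]
  [ 0  0  1  |    5 ]
Reading off the last column: x = 1/3, y = 2/3, z = 5.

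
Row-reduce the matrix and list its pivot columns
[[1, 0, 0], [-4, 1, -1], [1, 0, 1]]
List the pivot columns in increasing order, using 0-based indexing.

R2 ← R2 + 4·R1
  [ 1  0   0 ]
  [ 0  1  -1 ]
  [ 1  0   1 ]
R3 ← R3 − R1
  [ 1  0   0 ]
  [ 0  1  -1 ]
  [ 0  0   1 ]
R2 ← R2 + R3
  [ 1  0  0 ]
  [ 0  1  0 ]
  [ 0  0  1 ]
Pivot columns are the columns containing a leading 1.

0, 1, 2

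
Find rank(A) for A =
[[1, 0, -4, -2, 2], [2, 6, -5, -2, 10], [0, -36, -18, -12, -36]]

rank = 2

Subtract 2 times R1 from R2.
Multiply R2 by 1/6.
Add 36 times R2 to R3.
The reduced form has 2 nonzero rows.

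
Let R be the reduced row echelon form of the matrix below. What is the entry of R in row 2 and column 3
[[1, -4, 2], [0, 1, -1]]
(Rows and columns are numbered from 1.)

ρ1 -> ρ1 + 4·ρ2
  [ 1  0  -2 ]
  [ 0  1  -1 ]

-1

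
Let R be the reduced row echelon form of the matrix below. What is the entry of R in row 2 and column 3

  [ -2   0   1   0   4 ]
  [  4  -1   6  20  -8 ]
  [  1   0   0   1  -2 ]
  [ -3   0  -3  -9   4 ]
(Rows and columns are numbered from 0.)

2

r1 -> -1/2·r1
  [  1   0  -1/2   0  -2 ]
  [  4  -1     6  20  -8 ]
  [  1   0     0   1  -2 ]
  [ -3   0    -3  -9   4 ]
r2 -> r2 − 4·r1
  [  1   0  -1/2   0  -2 ]
  [  0  -1     8  20   0 ]
  [  1   0     0   1  -2 ]
  [ -3   0    -3  -9   4 ]
r3 -> r3 − r1
  [  1   0  -1/2   0  -2 ]
  [  0  -1     8  20   0 ]
  [  0   0   1/2   1   0 ]
  [ -3   0    -3  -9   4 ]
r4 -> r4 + 3·r1
  [ 1   0  -1/2   0  -2 ]
  [ 0  -1     8  20   0 ]
  [ 0   0   1/2   1   0 ]
  [ 0   0  -9/2  -9  -2 ]
r2 -> -1·r2
  [ 1  0  -1/2    0  -2 ]
  [ 0  1    -8  -20   0 ]
  [ 0  0   1/2    1   0 ]
  [ 0  0  -9/2   -9  -2 ]
r3 -> 2·r3
  [ 1  0  -1/2    0  -2 ]
  [ 0  1    -8  -20   0 ]
  [ 0  0     1    2   0 ]
  [ 0  0  -9/2   -9  -2 ]
r4 -> r4 + 9/2·r3
  [ 1  0  -1/2    0  -2 ]
  [ 0  1    -8  -20   0 ]
  [ 0  0     1    2   0 ]
  [ 0  0     0    0  -2 ]
r4 -> -1/2·r4
  [ 1  0  -1/2    0  -2 ]
  [ 0  1    -8  -20   0 ]
  [ 0  0     1    2   0 ]
  [ 0  0     0    0   1 ]
r1 -> r1 + 2·r4
  [ 1  0  -1/2    0  0 ]
  [ 0  1    -8  -20  0 ]
  [ 0  0     1    2  0 ]
  [ 0  0     0    0  1 ]
r2 -> r2 + 8·r3
  [ 1  0  -1/2   0  0 ]
  [ 0  1     0  -4  0 ]
  [ 0  0     1   2  0 ]
  [ 0  0     0   0  1 ]
r1 -> r1 + 1/2·r3
  [ 1  0  0   1  0 ]
  [ 0  1  0  -4  0 ]
  [ 0  0  1   2  0 ]
  [ 0  0  0   0  1 ]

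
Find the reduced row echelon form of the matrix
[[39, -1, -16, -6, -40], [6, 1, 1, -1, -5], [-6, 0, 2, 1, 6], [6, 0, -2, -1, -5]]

R1 := 1/39·R1
R2 := R2 − 6·R1
R3 := R3 + 6·R1
R4 := R4 − 6·R1
R2 := 13/15·R2
R3 := R3 + 2/13·R2
R4 := R4 − 2/13·R2
R3 := 15·R3
R4 := R4 + 1/15·R3
R2 := R2 − R4
R1 := R1 + 40/39·R4
R2 := R2 + 1/15·R3
R1 := R1 + 2/13·R3
R1 := R1 + 1/39·R2

[[1, 0, -1/3, 0, 0], [0, 1, 3, 0, 0], [0, 0, 0, 1, 0], [0, 0, 0, 0, 1]]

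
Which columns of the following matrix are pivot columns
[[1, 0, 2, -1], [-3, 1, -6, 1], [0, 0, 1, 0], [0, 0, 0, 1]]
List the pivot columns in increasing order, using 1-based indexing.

ρ2 ← ρ2 + 3·ρ1
  [ 1  0  2  -1 ]
  [ 0  1  0  -2 ]
  [ 0  0  1   0 ]
  [ 0  0  0   1 ]
ρ2 ← ρ2 + 2·ρ4
  [ 1  0  2  -1 ]
  [ 0  1  0   0 ]
  [ 0  0  1   0 ]
  [ 0  0  0   1 ]
ρ1 ← ρ1 + ρ4
  [ 1  0  2  0 ]
  [ 0  1  0  0 ]
  [ 0  0  1  0 ]
  [ 0  0  0  1 ]
ρ1 ← ρ1 − 2·ρ3
  [ 1  0  0  0 ]
  [ 0  1  0  0 ]
  [ 0  0  1  0 ]
  [ 0  0  0  1 ]
Pivot columns are the columns containing a leading 1.

1, 2, 3, 4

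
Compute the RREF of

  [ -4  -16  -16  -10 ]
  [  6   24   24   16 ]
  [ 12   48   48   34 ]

[[1, 4, 4, 0], [0, 0, 0, 1], [0, 0, 0, 0]]

Multiply ρ1 by -1/4.
  [  1   4   4  5/2 ]
  [  6  24  24   16 ]
  [ 12  48  48   34 ]
Subtract 6 times ρ1 from ρ2.
  [  1   4   4  5/2 ]
  [  0   0   0    1 ]
  [ 12  48  48   34 ]
Subtract 12 times ρ1 from ρ3.
  [ 1  4  4  5/2 ]
  [ 0  0  0    1 ]
  [ 0  0  0    4 ]
Subtract 4 times ρ2 from ρ3.
  [ 1  4  4  5/2 ]
  [ 0  0  0    1 ]
  [ 0  0  0    0 ]
Subtract 5/2 times ρ2 from ρ1.
  [ 1  4  4  0 ]
  [ 0  0  0  1 ]
  [ 0  0  0  0 ]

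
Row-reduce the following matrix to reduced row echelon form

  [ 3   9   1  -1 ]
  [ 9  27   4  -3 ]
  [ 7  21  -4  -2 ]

[[1, 3, 0, 0], [0, 0, 1, 0], [0, 0, 0, 1]]

R1 -> 1/3·R1
  [ 1   3  1/3  -1/3 ]
  [ 9  27    4    -3 ]
  [ 7  21   -4    -2 ]
R2 -> R2 − 9·R1
  [ 1   3  1/3  -1/3 ]
  [ 0   0    1     0 ]
  [ 7  21   -4    -2 ]
R3 -> R3 − 7·R1
  [ 1  3    1/3  -1/3 ]
  [ 0  0      1     0 ]
  [ 0  0  -19/3   1/3 ]
R3 -> R3 + 19/3·R2
  [ 1  3  1/3  -1/3 ]
  [ 0  0    1     0 ]
  [ 0  0    0   1/3 ]
R3 -> 3·R3
  [ 1  3  1/3  -1/3 ]
  [ 0  0    1     0 ]
  [ 0  0    0     1 ]
R1 -> R1 + 1/3·R3
  [ 1  3  1/3  0 ]
  [ 0  0    1  0 ]
  [ 0  0    0  1 ]
R1 -> R1 − 1/3·R2
  [ 1  3  0  0 ]
  [ 0  0  1  0 ]
  [ 0  0  0  1 ]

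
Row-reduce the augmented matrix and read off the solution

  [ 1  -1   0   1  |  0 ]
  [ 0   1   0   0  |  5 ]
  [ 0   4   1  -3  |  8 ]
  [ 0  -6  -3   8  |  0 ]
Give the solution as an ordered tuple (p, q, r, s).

(-1, 5, 6, 6)

Subtract 4 times R2 from R3.
Add 6 times R2 to R4.
Add 3 times R3 to R4.
Multiply R4 by -1.
Add 3 times R4 to R3.
Subtract R4 from R1.
Add R2 to R1.
Reading off the last column: p = -1, q = 5, r = 6, s = 6.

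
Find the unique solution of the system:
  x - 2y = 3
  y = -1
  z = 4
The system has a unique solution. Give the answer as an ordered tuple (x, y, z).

Form the augmented matrix and row-reduce:
  [ 1  -2  0  |   3 ]
  [ 0   1  0  |  -1 ]
  [ 0   0  1  |   4 ]
R1 -> R1 + 2·R2
Reading off the last column: x = 1, y = -1, z = 4.

(1, -1, 4)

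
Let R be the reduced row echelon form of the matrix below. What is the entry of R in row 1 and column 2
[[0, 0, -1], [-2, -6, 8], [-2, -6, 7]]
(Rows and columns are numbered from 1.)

Swap r1 and r2.
  [ -2  -6   8 ]
  [  0   0  -1 ]
  [ -2  -6   7 ]
Multiply r1 by -1/2.
  [  1   3  -4 ]
  [  0   0  -1 ]
  [ -2  -6   7 ]
Add 2 times r1 to r3.
  [ 1  3  -4 ]
  [ 0  0  -1 ]
  [ 0  0  -1 ]
Multiply r2 by -1.
  [ 1  3  -4 ]
  [ 0  0   1 ]
  [ 0  0  -1 ]
Add r2 to r3.
  [ 1  3  -4 ]
  [ 0  0   1 ]
  [ 0  0   0 ]
Add 4 times r2 to r1.
  [ 1  3  0 ]
  [ 0  0  1 ]
  [ 0  0  0 ]

3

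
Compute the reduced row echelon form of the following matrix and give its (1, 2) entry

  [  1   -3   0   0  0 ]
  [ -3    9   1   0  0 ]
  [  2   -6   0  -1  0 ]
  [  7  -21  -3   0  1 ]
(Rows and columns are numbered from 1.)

R2 -> R2 + 3·R1
  [ 1   -3   0   0  0 ]
  [ 0    0   1   0  0 ]
  [ 2   -6   0  -1  0 ]
  [ 7  -21  -3   0  1 ]
R3 -> R3 − 2·R1
  [ 1   -3   0   0  0 ]
  [ 0    0   1   0  0 ]
  [ 0    0   0  -1  0 ]
  [ 7  -21  -3   0  1 ]
R4 -> R4 − 7·R1
  [ 1  -3   0   0  0 ]
  [ 0   0   1   0  0 ]
  [ 0   0   0  -1  0 ]
  [ 0   0  -3   0  1 ]
R4 -> R4 + 3·R2
  [ 1  -3  0   0  0 ]
  [ 0   0  1   0  0 ]
  [ 0   0  0  -1  0 ]
  [ 0   0  0   0  1 ]
R3 -> -1·R3
  [ 1  -3  0  0  0 ]
  [ 0   0  1  0  0 ]
  [ 0   0  0  1  0 ]
  [ 0   0  0  0  1 ]

-3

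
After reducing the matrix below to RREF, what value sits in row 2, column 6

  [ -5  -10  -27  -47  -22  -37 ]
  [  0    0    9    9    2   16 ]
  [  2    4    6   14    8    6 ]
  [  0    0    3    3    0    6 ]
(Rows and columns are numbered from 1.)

Multiply R1 by -1/5.
  [ 1  2  27/5  47/5  22/5  37/5 ]
  [ 0  0     9     9     2    16 ]
  [ 2  4     6    14     8     6 ]
  [ 0  0     3     3     0     6 ]
Subtract 2 times R1 from R3.
  [ 1  2   27/5   47/5  22/5   37/5 ]
  [ 0  0      9      9     2     16 ]
  [ 0  0  -24/5  -24/5  -4/5  -44/5 ]
  [ 0  0      3      3     0      6 ]
Multiply R2 by 1/9.
  [ 1  2   27/5   47/5  22/5   37/5 ]
  [ 0  0      1      1   2/9   16/9 ]
  [ 0  0  -24/5  -24/5  -4/5  -44/5 ]
  [ 0  0      3      3     0      6 ]
Add 24/5 times R2 to R3.
  [ 1  2  27/5  47/5  22/5   37/5 ]
  [ 0  0     1     1   2/9   16/9 ]
  [ 0  0     0     0  4/15  -4/15 ]
  [ 0  0     3     3     0      6 ]
Subtract 3 times R2 from R4.
  [ 1  2  27/5  47/5  22/5   37/5 ]
  [ 0  0     1     1   2/9   16/9 ]
  [ 0  0     0     0  4/15  -4/15 ]
  [ 0  0     0     0  -2/3    2/3 ]
Multiply R3 by 15/4.
  [ 1  2  27/5  47/5  22/5  37/5 ]
  [ 0  0     1     1   2/9  16/9 ]
  [ 0  0     0     0     1    -1 ]
  [ 0  0     0     0  -2/3   2/3 ]
Add 2/3 times R3 to R4.
  [ 1  2  27/5  47/5  22/5  37/5 ]
  [ 0  0     1     1   2/9  16/9 ]
  [ 0  0     0     0     1    -1 ]
  [ 0  0     0     0     0     0 ]
Subtract 2/9 times R3 from R2.
  [ 1  2  27/5  47/5  22/5  37/5 ]
  [ 0  0     1     1     0     2 ]
  [ 0  0     0     0     1    -1 ]
  [ 0  0     0     0     0     0 ]
Subtract 22/5 times R3 from R1.
  [ 1  2  27/5  47/5  0  59/5 ]
  [ 0  0     1     1  0     2 ]
  [ 0  0     0     0  1    -1 ]
  [ 0  0     0     0  0     0 ]
Subtract 27/5 times R2 from R1.
  [ 1  2  0  4  0   1 ]
  [ 0  0  1  1  0   2 ]
  [ 0  0  0  0  1  -1 ]
  [ 0  0  0  0  0   0 ]

2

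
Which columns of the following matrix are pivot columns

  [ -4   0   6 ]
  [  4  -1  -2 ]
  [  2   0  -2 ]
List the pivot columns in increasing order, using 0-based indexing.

r1 := -1/4·r1
  [ 1   0  -3/2 ]
  [ 4  -1    -2 ]
  [ 2   0    -2 ]
r2 := r2 − 4·r1
  [ 1   0  -3/2 ]
  [ 0  -1     4 ]
  [ 2   0    -2 ]
r3 := r3 − 2·r1
  [ 1   0  -3/2 ]
  [ 0  -1     4 ]
  [ 0   0     1 ]
r2 := -1·r2
  [ 1  0  -3/2 ]
  [ 0  1    -4 ]
  [ 0  0     1 ]
r2 := r2 + 4·r3
  [ 1  0  -3/2 ]
  [ 0  1     0 ]
  [ 0  0     1 ]
r1 := r1 + 3/2·r3
  [ 1  0  0 ]
  [ 0  1  0 ]
  [ 0  0  1 ]
Pivot columns are the columns containing a leading 1.

0, 1, 2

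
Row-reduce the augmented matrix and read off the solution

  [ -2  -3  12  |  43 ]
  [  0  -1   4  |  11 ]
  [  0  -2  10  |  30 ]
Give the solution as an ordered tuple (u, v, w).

(-5, 5, 4)

R1 → -1/2·R1
  [ 1  3/2  -6  |  -43/2 ]
  [ 0   -1   4  |     11 ]
  [ 0   -2  10  |     30 ]
R2 → -1·R2
  [ 1  3/2  -6  |  -43/2 ]
  [ 0    1  -4  |    -11 ]
  [ 0   -2  10  |     30 ]
R3 → R3 + 2·R2
  [ 1  3/2  -6  |  -43/2 ]
  [ 0    1  -4  |    -11 ]
  [ 0    0   2  |      8 ]
R3 → 1/2·R3
  [ 1  3/2  -6  |  -43/2 ]
  [ 0    1  -4  |    -11 ]
  [ 0    0   1  |      4 ]
R2 → R2 + 4·R3
  [ 1  3/2  -6  |  -43/2 ]
  [ 0    1   0  |      5 ]
  [ 0    0   1  |      4 ]
R1 → R1 + 6·R3
  [ 1  3/2  0  |  5/2 ]
  [ 0    1  0  |    5 ]
  [ 0    0  1  |    4 ]
R1 → R1 − 3/2·R2
  [ 1  0  0  |  -5 ]
  [ 0  1  0  |   5 ]
  [ 0  0  1  |   4 ]
Reading off the last column: u = -5, v = 5, w = 4.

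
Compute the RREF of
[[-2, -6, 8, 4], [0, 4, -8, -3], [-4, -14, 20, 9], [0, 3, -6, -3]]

R1 ← -1/2·R1
  [  1    3  -4  -2 ]
  [  0    4  -8  -3 ]
  [ -4  -14  20   9 ]
  [  0    3  -6  -3 ]
R3 ← R3 + 4·R1
  [ 1   3  -4  -2 ]
  [ 0   4  -8  -3 ]
  [ 0  -2   4   1 ]
  [ 0   3  -6  -3 ]
R2 ← 1/4·R2
  [ 1   3  -4    -2 ]
  [ 0   1  -2  -3/4 ]
  [ 0  -2   4     1 ]
  [ 0   3  -6    -3 ]
R3 ← R3 + 2·R2
  [ 1  3  -4    -2 ]
  [ 0  1  -2  -3/4 ]
  [ 0  0   0  -1/2 ]
  [ 0  3  -6    -3 ]
R4 ← R4 − 3·R2
  [ 1  3  -4    -2 ]
  [ 0  1  -2  -3/4 ]
  [ 0  0   0  -1/2 ]
  [ 0  0   0  -3/4 ]
R3 ← -2·R3
  [ 1  3  -4    -2 ]
  [ 0  1  -2  -3/4 ]
  [ 0  0   0     1 ]
  [ 0  0   0  -3/4 ]
R4 ← R4 + 3/4·R3
  [ 1  3  -4    -2 ]
  [ 0  1  -2  -3/4 ]
  [ 0  0   0     1 ]
  [ 0  0   0     0 ]
R2 ← R2 + 3/4·R3
  [ 1  3  -4  -2 ]
  [ 0  1  -2   0 ]
  [ 0  0   0   1 ]
  [ 0  0   0   0 ]
R1 ← R1 + 2·R3
  [ 1  3  -4  0 ]
  [ 0  1  -2  0 ]
  [ 0  0   0  1 ]
  [ 0  0   0  0 ]
R1 ← R1 − 3·R2
  [ 1  0   2  0 ]
  [ 0  1  -2  0 ]
  [ 0  0   0  1 ]
  [ 0  0   0  0 ]

[[1, 0, 2, 0], [0, 1, -2, 0], [0, 0, 0, 1], [0, 0, 0, 0]]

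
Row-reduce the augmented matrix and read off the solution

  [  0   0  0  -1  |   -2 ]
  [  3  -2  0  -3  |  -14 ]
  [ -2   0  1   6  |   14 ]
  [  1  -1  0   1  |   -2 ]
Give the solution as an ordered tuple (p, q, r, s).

(0, 4, 2, 2)

R1 ↔ R2
  [  3  -2  0  -3  |  -14 ]
  [  0   0  0  -1  |   -2 ]
  [ -2   0  1   6  |   14 ]
  [  1  -1  0   1  |   -2 ]
R1 := 1/3·R1
  [  1  -2/3  0  -1  |  -14/3 ]
  [  0     0  0  -1  |     -2 ]
  [ -2     0  1   6  |     14 ]
  [  1    -1  0   1  |     -2 ]
R3 := R3 + 2·R1
  [ 1  -2/3  0  -1  |  -14/3 ]
  [ 0     0  0  -1  |     -2 ]
  [ 0  -4/3  1   4  |   14/3 ]
  [ 1    -1  0   1  |     -2 ]
R4 := R4 − R1
  [ 1  -2/3  0  -1  |  -14/3 ]
  [ 0     0  0  -1  |     -2 ]
  [ 0  -4/3  1   4  |   14/3 ]
  [ 0  -1/3  0   2  |    8/3 ]
R2 ↔ R3
  [ 1  -2/3  0  -1  |  -14/3 ]
  [ 0  -4/3  1   4  |   14/3 ]
  [ 0     0  0  -1  |     -2 ]
  [ 0  -1/3  0   2  |    8/3 ]
R2 := -3/4·R2
  [ 1  -2/3     0  -1  |  -14/3 ]
  [ 0     1  -3/4  -3  |   -7/2 ]
  [ 0     0     0  -1  |     -2 ]
  [ 0  -1/3     0   2  |    8/3 ]
R4 := R4 + 1/3·R2
  [ 1  -2/3     0  -1  |  -14/3 ]
  [ 0     1  -3/4  -3  |   -7/2 ]
  [ 0     0     0  -1  |     -2 ]
  [ 0     0  -1/4   1  |    3/2 ]
R3 ↔ R4
  [ 1  -2/3     0  -1  |  -14/3 ]
  [ 0     1  -3/4  -3  |   -7/2 ]
  [ 0     0  -1/4   1  |    3/2 ]
  [ 0     0     0  -1  |     -2 ]
R3 := -4·R3
  [ 1  -2/3     0  -1  |  -14/3 ]
  [ 0     1  -3/4  -3  |   -7/2 ]
  [ 0     0     1  -4  |     -6 ]
  [ 0     0     0  -1  |     -2 ]
R4 := -1·R4
  [ 1  -2/3     0  -1  |  -14/3 ]
  [ 0     1  -3/4  -3  |   -7/2 ]
  [ 0     0     1  -4  |     -6 ]
  [ 0     0     0   1  |      2 ]
R3 := R3 + 4·R4
  [ 1  -2/3     0  -1  |  -14/3 ]
  [ 0     1  -3/4  -3  |   -7/2 ]
  [ 0     0     1   0  |      2 ]
  [ 0     0     0   1  |      2 ]
R2 := R2 + 3·R4
  [ 1  -2/3     0  -1  |  -14/3 ]
  [ 0     1  -3/4   0  |    5/2 ]
  [ 0     0     1   0  |      2 ]
  [ 0     0     0   1  |      2 ]
R1 := R1 + R4
  [ 1  -2/3     0  0  |  -8/3 ]
  [ 0     1  -3/4  0  |   5/2 ]
  [ 0     0     1  0  |     2 ]
  [ 0     0     0  1  |     2 ]
R2 := R2 + 3/4·R3
  [ 1  -2/3  0  0  |  -8/3 ]
  [ 0     1  0  0  |     4 ]
  [ 0     0  1  0  |     2 ]
  [ 0     0  0  1  |     2 ]
R1 := R1 + 2/3·R2
  [ 1  0  0  0  |  0 ]
  [ 0  1  0  0  |  4 ]
  [ 0  0  1  0  |  2 ]
  [ 0  0  0  1  |  2 ]
Reading off the last column: p = 0, q = 4, r = 2, s = 2.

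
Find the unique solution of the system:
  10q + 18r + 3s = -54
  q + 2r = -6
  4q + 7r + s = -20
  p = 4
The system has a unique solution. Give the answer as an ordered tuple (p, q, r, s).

Form the augmented matrix and row-reduce:
  [ 0  10  18  3  |  -54 ]
  [ 0   1   2  0  |   -6 ]
  [ 0   4   7  1  |  -20 ]
  [ 1   0   0  0  |    4 ]
R1 <=> R4
  [ 1   0   0  0  |    4 ]
  [ 0   1   2  0  |   -6 ]
  [ 0   4   7  1  |  -20 ]
  [ 0  10  18  3  |  -54 ]
R3 := R3 − 4·R2
  [ 1   0   0  0  |    4 ]
  [ 0   1   2  0  |   -6 ]
  [ 0   0  -1  1  |    4 ]
  [ 0  10  18  3  |  -54 ]
R4 := R4 − 10·R2
  [ 1  0   0  0  |   4 ]
  [ 0  1   2  0  |  -6 ]
  [ 0  0  -1  1  |   4 ]
  [ 0  0  -2  3  |   6 ]
R3 := -1·R3
  [ 1  0   0   0  |   4 ]
  [ 0  1   2   0  |  -6 ]
  [ 0  0   1  -1  |  -4 ]
  [ 0  0  -2   3  |   6 ]
R4 := R4 + 2·R3
  [ 1  0  0   0  |   4 ]
  [ 0  1  2   0  |  -6 ]
  [ 0  0  1  -1  |  -4 ]
  [ 0  0  0   1  |  -2 ]
R3 := R3 + R4
  [ 1  0  0  0  |   4 ]
  [ 0  1  2  0  |  -6 ]
  [ 0  0  1  0  |  -6 ]
  [ 0  0  0  1  |  -2 ]
R2 := R2 − 2·R3
  [ 1  0  0  0  |   4 ]
  [ 0  1  0  0  |   6 ]
  [ 0  0  1  0  |  -6 ]
  [ 0  0  0  1  |  -2 ]
Reading off the last column: p = 4, q = 6, r = -6, s = -2.

(4, 6, -6, -2)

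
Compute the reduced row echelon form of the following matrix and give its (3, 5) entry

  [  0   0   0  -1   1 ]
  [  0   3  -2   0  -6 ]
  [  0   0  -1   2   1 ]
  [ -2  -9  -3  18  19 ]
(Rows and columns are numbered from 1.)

Swap r1 and r4.
  [ -2  -9  -3  18  19 ]
  [  0   3  -2   0  -6 ]
  [  0   0  -1   2   1 ]
  [  0   0   0  -1   1 ]
Multiply r1 by -1/2.
  [ 1  9/2  3/2  -9  -19/2 ]
  [ 0    3   -2   0     -6 ]
  [ 0    0   -1   2      1 ]
  [ 0    0    0  -1      1 ]
Multiply r2 by 1/3.
  [ 1  9/2   3/2  -9  -19/2 ]
  [ 0    1  -2/3   0     -2 ]
  [ 0    0    -1   2      1 ]
  [ 0    0     0  -1      1 ]
Multiply r3 by -1.
  [ 1  9/2   3/2  -9  -19/2 ]
  [ 0    1  -2/3   0     -2 ]
  [ 0    0     1  -2     -1 ]
  [ 0    0     0  -1      1 ]
Multiply r4 by -1.
  [ 1  9/2   3/2  -9  -19/2 ]
  [ 0    1  -2/3   0     -2 ]
  [ 0    0     1  -2     -1 ]
  [ 0    0     0   1     -1 ]
Add 2 times r4 to r3.
  [ 1  9/2   3/2  -9  -19/2 ]
  [ 0    1  -2/3   0     -2 ]
  [ 0    0     1   0     -3 ]
  [ 0    0     0   1     -1 ]
Add 9 times r4 to r1.
  [ 1  9/2   3/2  0  -37/2 ]
  [ 0    1  -2/3  0     -2 ]
  [ 0    0     1  0     -3 ]
  [ 0    0     0  1     -1 ]
Add 2/3 times r3 to r2.
  [ 1  9/2  3/2  0  -37/2 ]
  [ 0    1    0  0     -4 ]
  [ 0    0    1  0     -3 ]
  [ 0    0    0  1     -1 ]
Subtract 3/2 times r3 from r1.
  [ 1  9/2  0  0  -14 ]
  [ 0    1  0  0   -4 ]
  [ 0    0  1  0   -3 ]
  [ 0    0  0  1   -1 ]
Subtract 9/2 times r2 from r1.
  [ 1  0  0  0   4 ]
  [ 0  1  0  0  -4 ]
  [ 0  0  1  0  -3 ]
  [ 0  0  0  1  -1 ]

-3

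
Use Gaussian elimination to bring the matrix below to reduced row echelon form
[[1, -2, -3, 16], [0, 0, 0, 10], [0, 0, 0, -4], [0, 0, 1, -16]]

R2 <-> R4
  [ 1  -2  -3   16 ]
  [ 0   0   1  -16 ]
  [ 0   0   0   -4 ]
  [ 0   0   0   10 ]
R3 ← -1/4·R3
  [ 1  -2  -3   16 ]
  [ 0   0   1  -16 ]
  [ 0   0   0    1 ]
  [ 0   0   0   10 ]
R4 ← R4 − 10·R3
  [ 1  -2  -3   16 ]
  [ 0   0   1  -16 ]
  [ 0   0   0    1 ]
  [ 0   0   0    0 ]
R2 ← R2 + 16·R3
  [ 1  -2  -3  16 ]
  [ 0   0   1   0 ]
  [ 0   0   0   1 ]
  [ 0   0   0   0 ]
R1 ← R1 − 16·R3
  [ 1  -2  -3  0 ]
  [ 0   0   1  0 ]
  [ 0   0   0  1 ]
  [ 0   0   0  0 ]
R1 ← R1 + 3·R2
  [ 1  -2  0  0 ]
  [ 0   0  1  0 ]
  [ 0   0  0  1 ]
  [ 0   0  0  0 ]

[[1, -2, 0, 0], [0, 0, 1, 0], [0, 0, 0, 1], [0, 0, 0, 0]]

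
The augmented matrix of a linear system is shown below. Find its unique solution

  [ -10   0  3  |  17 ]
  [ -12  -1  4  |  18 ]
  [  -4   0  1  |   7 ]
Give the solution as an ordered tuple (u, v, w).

(-2, 2, -1)

ρ1 → -1/10·ρ1
  [   1   0  -3/10  |  -17/10 ]
  [ -12  -1      4  |      18 ]
  [  -4   0      1  |       7 ]
ρ2 → ρ2 + 12·ρ1
  [  1   0  -3/10  |  -17/10 ]
  [  0  -1    2/5  |   -12/5 ]
  [ -4   0      1  |       7 ]
ρ3 → ρ3 + 4·ρ1
  [ 1   0  -3/10  |  -17/10 ]
  [ 0  -1    2/5  |   -12/5 ]
  [ 0   0   -1/5  |     1/5 ]
ρ2 → -1·ρ2
  [ 1  0  -3/10  |  -17/10 ]
  [ 0  1   -2/5  |    12/5 ]
  [ 0  0   -1/5  |     1/5 ]
ρ3 → -5·ρ3
  [ 1  0  -3/10  |  -17/10 ]
  [ 0  1   -2/5  |    12/5 ]
  [ 0  0      1  |      -1 ]
ρ2 → ρ2 + 2/5·ρ3
  [ 1  0  -3/10  |  -17/10 ]
  [ 0  1      0  |       2 ]
  [ 0  0      1  |      -1 ]
ρ1 → ρ1 + 3/10·ρ3
  [ 1  0  0  |  -2 ]
  [ 0  1  0  |   2 ]
  [ 0  0  1  |  -1 ]
Reading off the last column: u = -2, v = 2, w = -1.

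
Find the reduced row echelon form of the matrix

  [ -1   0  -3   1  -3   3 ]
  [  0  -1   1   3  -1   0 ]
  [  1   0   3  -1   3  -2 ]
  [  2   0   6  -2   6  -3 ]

Multiply R1 by -1.
Subtract R1 from R3.
Subtract 2 times R1 from R4.
Multiply R2 by -1.
Subtract 3 times R3 from R4.
Add 3 times R3 to R1.

[[1, 0, 3, -1, 3, 0], [0, 1, -1, -3, 1, 0], [0, 0, 0, 0, 0, 1], [0, 0, 0, 0, 0, 0]]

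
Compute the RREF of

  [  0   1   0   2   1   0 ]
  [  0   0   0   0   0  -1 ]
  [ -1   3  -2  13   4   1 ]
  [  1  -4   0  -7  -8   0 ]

R1 <-> R3
  [ -1   3  -2  13   4   1 ]
  [  0   0   0   0   0  -1 ]
  [  0   1   0   2   1   0 ]
  [  1  -4   0  -7  -8   0 ]
R1 ← -1·R1
  [ 1  -3  2  -13  -4  -1 ]
  [ 0   0  0    0   0  -1 ]
  [ 0   1  0    2   1   0 ]
  [ 1  -4  0   -7  -8   0 ]
R4 ← R4 − R1
  [ 1  -3   2  -13  -4  -1 ]
  [ 0   0   0    0   0  -1 ]
  [ 0   1   0    2   1   0 ]
  [ 0  -1  -2    6  -4   1 ]
R2 <-> R3
  [ 1  -3   2  -13  -4  -1 ]
  [ 0   1   0    2   1   0 ]
  [ 0   0   0    0   0  -1 ]
  [ 0  -1  -2    6  -4   1 ]
R4 ← R4 + R2
  [ 1  -3   2  -13  -4  -1 ]
  [ 0   1   0    2   1   0 ]
  [ 0   0   0    0   0  -1 ]
  [ 0   0  -2    8  -3   1 ]
R3 <-> R4
  [ 1  -3   2  -13  -4  -1 ]
  [ 0   1   0    2   1   0 ]
  [ 0   0  -2    8  -3   1 ]
  [ 0   0   0    0   0  -1 ]
R3 ← -1/2·R3
  [ 1  -3  2  -13   -4    -1 ]
  [ 0   1  0    2    1     0 ]
  [ 0   0  1   -4  3/2  -1/2 ]
  [ 0   0  0    0    0    -1 ]
R4 ← -1·R4
  [ 1  -3  2  -13   -4    -1 ]
  [ 0   1  0    2    1     0 ]
  [ 0   0  1   -4  3/2  -1/2 ]
  [ 0   0  0    0    0     1 ]
R3 ← R3 + 1/2·R4
  [ 1  -3  2  -13   -4  -1 ]
  [ 0   1  0    2    1   0 ]
  [ 0   0  1   -4  3/2   0 ]
  [ 0   0  0    0    0   1 ]
R1 ← R1 + R4
  [ 1  -3  2  -13   -4  0 ]
  [ 0   1  0    2    1  0 ]
  [ 0   0  1   -4  3/2  0 ]
  [ 0   0  0    0    0  1 ]
R1 ← R1 − 2·R3
  [ 1  -3  0  -5   -7  0 ]
  [ 0   1  0   2    1  0 ]
  [ 0   0  1  -4  3/2  0 ]
  [ 0   0  0   0    0  1 ]
R1 ← R1 + 3·R2
  [ 1  0  0   1   -4  0 ]
  [ 0  1  0   2    1  0 ]
  [ 0  0  1  -4  3/2  0 ]
  [ 0  0  0   0    0  1 ]

[[1, 0, 0, 1, -4, 0], [0, 1, 0, 2, 1, 0], [0, 0, 1, -4, 3/2, 0], [0, 0, 0, 0, 0, 1]]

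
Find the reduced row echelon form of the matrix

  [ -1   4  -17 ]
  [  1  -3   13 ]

[[1, 0, 1], [0, 1, -4]]

R1 := -1·R1
  [ 1  -4  17 ]
  [ 1  -3  13 ]
R2 := R2 − R1
  [ 1  -4  17 ]
  [ 0   1  -4 ]
R1 := R1 + 4·R2
  [ 1  0   1 ]
  [ 0  1  -4 ]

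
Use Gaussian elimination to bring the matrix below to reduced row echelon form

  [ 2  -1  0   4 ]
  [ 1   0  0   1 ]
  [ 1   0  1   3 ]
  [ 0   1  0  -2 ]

Multiply R1 by 1/2.
Subtract R1 from R2.
Subtract R1 from R3.
Multiply R2 by 2.
Subtract 1/2 times R2 from R3.
Subtract R2 from R4.
Add 1/2 times R2 to R1.

[[1, 0, 0, 1], [0, 1, 0, -2], [0, 0, 1, 2], [0, 0, 0, 0]]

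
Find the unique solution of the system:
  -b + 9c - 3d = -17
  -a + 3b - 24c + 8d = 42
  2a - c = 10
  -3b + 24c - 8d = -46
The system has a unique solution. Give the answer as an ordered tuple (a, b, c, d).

Form the augmented matrix and row-reduce:
  [  0  -1    9  -3  |  -17 ]
  [ -1   3  -24   8  |   42 ]
  [  2   0   -1   0  |   10 ]
  [  0  -3   24  -8  |  -46 ]
R1 <=> R2
  [ -1   3  -24   8  |   42 ]
  [  0  -1    9  -3  |  -17 ]
  [  2   0   -1   0  |   10 ]
  [  0  -3   24  -8  |  -46 ]
R1 := -1·R1
  [ 1  -3  24  -8  |  -42 ]
  [ 0  -1   9  -3  |  -17 ]
  [ 2   0  -1   0  |   10 ]
  [ 0  -3  24  -8  |  -46 ]
R3 := R3 − 2·R1
  [ 1  -3   24  -8  |  -42 ]
  [ 0  -1    9  -3  |  -17 ]
  [ 0   6  -49  16  |   94 ]
  [ 0  -3   24  -8  |  -46 ]
R2 := -1·R2
  [ 1  -3   24  -8  |  -42 ]
  [ 0   1   -9   3  |   17 ]
  [ 0   6  -49  16  |   94 ]
  [ 0  -3   24  -8  |  -46 ]
R3 := R3 − 6·R2
  [ 1  -3  24  -8  |  -42 ]
  [ 0   1  -9   3  |   17 ]
  [ 0   0   5  -2  |   -8 ]
  [ 0  -3  24  -8  |  -46 ]
R4 := R4 + 3·R2
  [ 1  -3  24  -8  |  -42 ]
  [ 0   1  -9   3  |   17 ]
  [ 0   0   5  -2  |   -8 ]
  [ 0   0  -3   1  |    5 ]
R3 := 1/5·R3
  [ 1  -3  24    -8  |   -42 ]
  [ 0   1  -9     3  |    17 ]
  [ 0   0   1  -2/5  |  -8/5 ]
  [ 0   0  -3     1  |     5 ]
R4 := R4 + 3·R3
  [ 1  -3  24    -8  |   -42 ]
  [ 0   1  -9     3  |    17 ]
  [ 0   0   1  -2/5  |  -8/5 ]
  [ 0   0   0  -1/5  |   1/5 ]
R4 := -5·R4
  [ 1  -3  24    -8  |   -42 ]
  [ 0   1  -9     3  |    17 ]
  [ 0   0   1  -2/5  |  -8/5 ]
  [ 0   0   0     1  |    -1 ]
R3 := R3 + 2/5·R4
  [ 1  -3  24  -8  |  -42 ]
  [ 0   1  -9   3  |   17 ]
  [ 0   0   1   0  |   -2 ]
  [ 0   0   0   1  |   -1 ]
R2 := R2 − 3·R4
  [ 1  -3  24  -8  |  -42 ]
  [ 0   1  -9   0  |   20 ]
  [ 0   0   1   0  |   -2 ]
  [ 0   0   0   1  |   -1 ]
R1 := R1 + 8·R4
  [ 1  -3  24  0  |  -50 ]
  [ 0   1  -9  0  |   20 ]
  [ 0   0   1  0  |   -2 ]
  [ 0   0   0  1  |   -1 ]
R2 := R2 + 9·R3
  [ 1  -3  24  0  |  -50 ]
  [ 0   1   0  0  |    2 ]
  [ 0   0   1  0  |   -2 ]
  [ 0   0   0  1  |   -1 ]
R1 := R1 − 24·R3
  [ 1  -3  0  0  |  -2 ]
  [ 0   1  0  0  |   2 ]
  [ 0   0  1  0  |  -2 ]
  [ 0   0  0  1  |  -1 ]
R1 := R1 + 3·R2
  [ 1  0  0  0  |   4 ]
  [ 0  1  0  0  |   2 ]
  [ 0  0  1  0  |  -2 ]
  [ 0  0  0  1  |  -1 ]
Reading off the last column: a = 4, b = 2, c = -2, d = -1.

(4, 2, -2, -1)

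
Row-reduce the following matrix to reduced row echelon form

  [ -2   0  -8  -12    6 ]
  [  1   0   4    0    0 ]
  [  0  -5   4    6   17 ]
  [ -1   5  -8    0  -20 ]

R1 ← -1/2·R1
R2 ← R2 − R1
R4 ← R4 + R1
R2 ↔ R3
R2 ← -1/5·R2
R4 ← R4 − 5·R2
R3 ← -1/6·R3
R4 ← R4 − 12·R3
R2 ← R2 + 6/5·R3
R1 ← R1 − 6·R3

[[1, 0, 4, 0, 0], [0, 1, -4/5, 0, -4], [0, 0, 0, 1, -1/2], [0, 0, 0, 0, 0]]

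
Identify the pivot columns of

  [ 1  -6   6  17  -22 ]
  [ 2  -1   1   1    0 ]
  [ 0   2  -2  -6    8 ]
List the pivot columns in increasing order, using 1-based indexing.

R2 → R2 − 2·R1
R2 → 1/11·R2
R3 → R3 − 2·R2
R1 → R1 + 6·R2
Pivot columns are the columns containing a leading 1.

1, 2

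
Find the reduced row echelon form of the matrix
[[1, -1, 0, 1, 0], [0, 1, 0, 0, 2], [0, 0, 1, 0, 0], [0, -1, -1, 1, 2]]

ρ4 := ρ4 + ρ2
  [ 1  -1   0  1  0 ]
  [ 0   1   0  0  2 ]
  [ 0   0   1  0  0 ]
  [ 0   0  -1  1  4 ]
ρ4 := ρ4 + ρ3
  [ 1  -1  0  1  0 ]
  [ 0   1  0  0  2 ]
  [ 0   0  1  0  0 ]
  [ 0   0  0  1  4 ]
ρ1 := ρ1 − ρ4
  [ 1  -1  0  0  -4 ]
  [ 0   1  0  0   2 ]
  [ 0   0  1  0   0 ]
  [ 0   0  0  1   4 ]
ρ1 := ρ1 + ρ2
  [ 1  0  0  0  -2 ]
  [ 0  1  0  0   2 ]
  [ 0  0  1  0   0 ]
  [ 0  0  0  1   4 ]

[[1, 0, 0, 0, -2], [0, 1, 0, 0, 2], [0, 0, 1, 0, 0], [0, 0, 0, 1, 4]]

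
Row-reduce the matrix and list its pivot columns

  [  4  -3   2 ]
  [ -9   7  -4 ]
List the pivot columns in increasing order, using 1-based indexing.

1, 2

r1 -> 1/4·r1
  [  1  -3/4  1/2 ]
  [ -9     7   -4 ]
r2 -> r2 + 9·r1
  [ 1  -3/4  1/2 ]
  [ 0   1/4  1/2 ]
r2 -> 4·r2
  [ 1  -3/4  1/2 ]
  [ 0     1    2 ]
r1 -> r1 + 3/4·r2
  [ 1  0  2 ]
  [ 0  1  2 ]
Pivot columns are the columns containing a leading 1.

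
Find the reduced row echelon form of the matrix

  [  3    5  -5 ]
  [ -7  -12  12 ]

r1 := 1/3·r1
  [  1  5/3  -5/3 ]
  [ -7  -12    12 ]
r2 := r2 + 7·r1
  [ 1   5/3  -5/3 ]
  [ 0  -1/3   1/3 ]
r2 := -3·r2
  [ 1  5/3  -5/3 ]
  [ 0    1    -1 ]
r1 := r1 − 5/3·r2
  [ 1  0   0 ]
  [ 0  1  -1 ]

[[1, 0, 0], [0, 1, -1]]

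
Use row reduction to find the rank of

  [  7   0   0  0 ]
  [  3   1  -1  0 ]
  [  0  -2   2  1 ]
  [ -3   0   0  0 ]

rank = 3

r1 := 1/7·r1
  [  1   0   0  0 ]
  [  3   1  -1  0 ]
  [  0  -2   2  1 ]
  [ -3   0   0  0 ]
r2 := r2 − 3·r1
  [  1   0   0  0 ]
  [  0   1  -1  0 ]
  [  0  -2   2  1 ]
  [ -3   0   0  0 ]
r4 := r4 + 3·r1
  [ 1   0   0  0 ]
  [ 0   1  -1  0 ]
  [ 0  -2   2  1 ]
  [ 0   0   0  0 ]
r3 := r3 + 2·r2
  [ 1  0   0  0 ]
  [ 0  1  -1  0 ]
  [ 0  0   0  1 ]
  [ 0  0   0  0 ]
The reduced form has 3 nonzero rows.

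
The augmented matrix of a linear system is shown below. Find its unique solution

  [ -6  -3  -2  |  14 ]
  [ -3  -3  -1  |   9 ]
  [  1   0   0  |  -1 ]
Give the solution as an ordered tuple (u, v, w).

(-1, -4/3, -2)

ρ1 → -1/6·ρ1
  [  1  1/2  1/3  |  -7/3 ]
  [ -3   -3   -1  |     9 ]
  [  1    0    0  |    -1 ]
ρ2 → ρ2 + 3·ρ1
  [ 1   1/2  1/3  |  -7/3 ]
  [ 0  -3/2    0  |     2 ]
  [ 1     0    0  |    -1 ]
ρ3 → ρ3 − ρ1
  [ 1   1/2   1/3  |  -7/3 ]
  [ 0  -3/2     0  |     2 ]
  [ 0  -1/2  -1/3  |   4/3 ]
ρ2 → -2/3·ρ2
  [ 1   1/2   1/3  |  -7/3 ]
  [ 0     1     0  |  -4/3 ]
  [ 0  -1/2  -1/3  |   4/3 ]
ρ3 → ρ3 + 1/2·ρ2
  [ 1  1/2   1/3  |  -7/3 ]
  [ 0    1     0  |  -4/3 ]
  [ 0    0  -1/3  |   2/3 ]
ρ3 → -3·ρ3
  [ 1  1/2  1/3  |  -7/3 ]
  [ 0    1    0  |  -4/3 ]
  [ 0    0    1  |    -2 ]
ρ1 → ρ1 − 1/3·ρ3
  [ 1  1/2  0  |  -5/3 ]
  [ 0    1  0  |  -4/3 ]
  [ 0    0  1  |    -2 ]
ρ1 → ρ1 − 1/2·ρ2
  [ 1  0  0  |    -1 ]
  [ 0  1  0  |  -4/3 ]
  [ 0  0  1  |    -2 ]
Reading off the last column: u = -1, v = -4/3, w = -2.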